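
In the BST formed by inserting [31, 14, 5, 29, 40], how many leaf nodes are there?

Tree built from: [31, 14, 5, 29, 40]
Tree (level-order array): [31, 14, 40, 5, 29]
Rule: A leaf has 0 children.
Per-node child counts:
  node 31: 2 child(ren)
  node 14: 2 child(ren)
  node 5: 0 child(ren)
  node 29: 0 child(ren)
  node 40: 0 child(ren)
Matching nodes: [5, 29, 40]
Count of leaf nodes: 3


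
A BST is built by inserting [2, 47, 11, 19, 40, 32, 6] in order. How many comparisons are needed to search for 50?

Search path for 50: 2 -> 47
Found: False
Comparisons: 2


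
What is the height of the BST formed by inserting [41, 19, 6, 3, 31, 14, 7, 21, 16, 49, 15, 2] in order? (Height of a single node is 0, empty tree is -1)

Insertion order: [41, 19, 6, 3, 31, 14, 7, 21, 16, 49, 15, 2]
Tree (level-order array): [41, 19, 49, 6, 31, None, None, 3, 14, 21, None, 2, None, 7, 16, None, None, None, None, None, None, 15]
Compute height bottom-up (empty subtree = -1):
  height(2) = 1 + max(-1, -1) = 0
  height(3) = 1 + max(0, -1) = 1
  height(7) = 1 + max(-1, -1) = 0
  height(15) = 1 + max(-1, -1) = 0
  height(16) = 1 + max(0, -1) = 1
  height(14) = 1 + max(0, 1) = 2
  height(6) = 1 + max(1, 2) = 3
  height(21) = 1 + max(-1, -1) = 0
  height(31) = 1 + max(0, -1) = 1
  height(19) = 1 + max(3, 1) = 4
  height(49) = 1 + max(-1, -1) = 0
  height(41) = 1 + max(4, 0) = 5
Height = 5


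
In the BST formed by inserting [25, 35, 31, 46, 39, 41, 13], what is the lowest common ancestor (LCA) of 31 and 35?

Tree insertion order: [25, 35, 31, 46, 39, 41, 13]
Tree (level-order array): [25, 13, 35, None, None, 31, 46, None, None, 39, None, None, 41]
In a BST, the LCA of p=31, q=35 is the first node v on the
root-to-leaf path with p <= v <= q (go left if both < v, right if both > v).
Walk from root:
  at 25: both 31 and 35 > 25, go right
  at 35: 31 <= 35 <= 35, this is the LCA
LCA = 35


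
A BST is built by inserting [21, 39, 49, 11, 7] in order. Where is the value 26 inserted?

Starting tree (level order): [21, 11, 39, 7, None, None, 49]
Insertion path: 21 -> 39
Result: insert 26 as left child of 39
Final tree (level order): [21, 11, 39, 7, None, 26, 49]


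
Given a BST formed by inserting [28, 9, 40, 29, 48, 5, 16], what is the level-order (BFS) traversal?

Tree insertion order: [28, 9, 40, 29, 48, 5, 16]
Tree (level-order array): [28, 9, 40, 5, 16, 29, 48]
BFS from the root, enqueuing left then right child of each popped node:
  queue [28] -> pop 28, enqueue [9, 40], visited so far: [28]
  queue [9, 40] -> pop 9, enqueue [5, 16], visited so far: [28, 9]
  queue [40, 5, 16] -> pop 40, enqueue [29, 48], visited so far: [28, 9, 40]
  queue [5, 16, 29, 48] -> pop 5, enqueue [none], visited so far: [28, 9, 40, 5]
  queue [16, 29, 48] -> pop 16, enqueue [none], visited so far: [28, 9, 40, 5, 16]
  queue [29, 48] -> pop 29, enqueue [none], visited so far: [28, 9, 40, 5, 16, 29]
  queue [48] -> pop 48, enqueue [none], visited so far: [28, 9, 40, 5, 16, 29, 48]
Result: [28, 9, 40, 5, 16, 29, 48]


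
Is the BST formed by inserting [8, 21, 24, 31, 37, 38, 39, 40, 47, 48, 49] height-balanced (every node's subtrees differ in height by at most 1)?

Tree (level-order array): [8, None, 21, None, 24, None, 31, None, 37, None, 38, None, 39, None, 40, None, 47, None, 48, None, 49]
Definition: a tree is height-balanced if, at every node, |h(left) - h(right)| <= 1 (empty subtree has height -1).
Bottom-up per-node check:
  node 49: h_left=-1, h_right=-1, diff=0 [OK], height=0
  node 48: h_left=-1, h_right=0, diff=1 [OK], height=1
  node 47: h_left=-1, h_right=1, diff=2 [FAIL (|-1-1|=2 > 1)], height=2
  node 40: h_left=-1, h_right=2, diff=3 [FAIL (|-1-2|=3 > 1)], height=3
  node 39: h_left=-1, h_right=3, diff=4 [FAIL (|-1-3|=4 > 1)], height=4
  node 38: h_left=-1, h_right=4, diff=5 [FAIL (|-1-4|=5 > 1)], height=5
  node 37: h_left=-1, h_right=5, diff=6 [FAIL (|-1-5|=6 > 1)], height=6
  node 31: h_left=-1, h_right=6, diff=7 [FAIL (|-1-6|=7 > 1)], height=7
  node 24: h_left=-1, h_right=7, diff=8 [FAIL (|-1-7|=8 > 1)], height=8
  node 21: h_left=-1, h_right=8, diff=9 [FAIL (|-1-8|=9 > 1)], height=9
  node 8: h_left=-1, h_right=9, diff=10 [FAIL (|-1-9|=10 > 1)], height=10
Node 47 violates the condition: |-1 - 1| = 2 > 1.
Result: Not balanced


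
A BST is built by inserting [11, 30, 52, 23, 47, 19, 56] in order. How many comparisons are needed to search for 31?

Search path for 31: 11 -> 30 -> 52 -> 47
Found: False
Comparisons: 4


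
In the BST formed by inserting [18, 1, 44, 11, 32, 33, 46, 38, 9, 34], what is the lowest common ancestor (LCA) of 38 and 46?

Tree insertion order: [18, 1, 44, 11, 32, 33, 46, 38, 9, 34]
Tree (level-order array): [18, 1, 44, None, 11, 32, 46, 9, None, None, 33, None, None, None, None, None, 38, 34]
In a BST, the LCA of p=38, q=46 is the first node v on the
root-to-leaf path with p <= v <= q (go left if both < v, right if both > v).
Walk from root:
  at 18: both 38 and 46 > 18, go right
  at 44: 38 <= 44 <= 46, this is the LCA
LCA = 44


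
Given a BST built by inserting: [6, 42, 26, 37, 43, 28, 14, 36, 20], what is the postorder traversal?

Tree insertion order: [6, 42, 26, 37, 43, 28, 14, 36, 20]
Tree (level-order array): [6, None, 42, 26, 43, 14, 37, None, None, None, 20, 28, None, None, None, None, 36]
Postorder traversal: [20, 14, 36, 28, 37, 26, 43, 42, 6]


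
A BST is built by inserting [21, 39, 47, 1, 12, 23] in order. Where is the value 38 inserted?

Starting tree (level order): [21, 1, 39, None, 12, 23, 47]
Insertion path: 21 -> 39 -> 23
Result: insert 38 as right child of 23
Final tree (level order): [21, 1, 39, None, 12, 23, 47, None, None, None, 38]


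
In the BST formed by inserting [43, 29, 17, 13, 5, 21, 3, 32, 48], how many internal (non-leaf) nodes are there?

Tree built from: [43, 29, 17, 13, 5, 21, 3, 32, 48]
Tree (level-order array): [43, 29, 48, 17, 32, None, None, 13, 21, None, None, 5, None, None, None, 3]
Rule: An internal node has at least one child.
Per-node child counts:
  node 43: 2 child(ren)
  node 29: 2 child(ren)
  node 17: 2 child(ren)
  node 13: 1 child(ren)
  node 5: 1 child(ren)
  node 3: 0 child(ren)
  node 21: 0 child(ren)
  node 32: 0 child(ren)
  node 48: 0 child(ren)
Matching nodes: [43, 29, 17, 13, 5]
Count of internal (non-leaf) nodes: 5


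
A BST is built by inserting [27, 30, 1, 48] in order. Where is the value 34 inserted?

Starting tree (level order): [27, 1, 30, None, None, None, 48]
Insertion path: 27 -> 30 -> 48
Result: insert 34 as left child of 48
Final tree (level order): [27, 1, 30, None, None, None, 48, 34]


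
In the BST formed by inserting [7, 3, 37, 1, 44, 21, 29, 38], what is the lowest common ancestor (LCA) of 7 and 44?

Tree insertion order: [7, 3, 37, 1, 44, 21, 29, 38]
Tree (level-order array): [7, 3, 37, 1, None, 21, 44, None, None, None, 29, 38]
In a BST, the LCA of p=7, q=44 is the first node v on the
root-to-leaf path with p <= v <= q (go left if both < v, right if both > v).
Walk from root:
  at 7: 7 <= 7 <= 44, this is the LCA
LCA = 7


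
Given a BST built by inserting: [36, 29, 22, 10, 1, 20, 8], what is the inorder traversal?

Tree insertion order: [36, 29, 22, 10, 1, 20, 8]
Tree (level-order array): [36, 29, None, 22, None, 10, None, 1, 20, None, 8]
Inorder traversal: [1, 8, 10, 20, 22, 29, 36]


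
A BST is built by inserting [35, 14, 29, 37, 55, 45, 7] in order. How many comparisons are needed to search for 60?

Search path for 60: 35 -> 37 -> 55
Found: False
Comparisons: 3


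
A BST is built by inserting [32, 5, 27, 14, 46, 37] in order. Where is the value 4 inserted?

Starting tree (level order): [32, 5, 46, None, 27, 37, None, 14]
Insertion path: 32 -> 5
Result: insert 4 as left child of 5
Final tree (level order): [32, 5, 46, 4, 27, 37, None, None, None, 14]


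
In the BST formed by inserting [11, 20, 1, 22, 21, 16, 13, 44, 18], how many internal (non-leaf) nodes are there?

Tree built from: [11, 20, 1, 22, 21, 16, 13, 44, 18]
Tree (level-order array): [11, 1, 20, None, None, 16, 22, 13, 18, 21, 44]
Rule: An internal node has at least one child.
Per-node child counts:
  node 11: 2 child(ren)
  node 1: 0 child(ren)
  node 20: 2 child(ren)
  node 16: 2 child(ren)
  node 13: 0 child(ren)
  node 18: 0 child(ren)
  node 22: 2 child(ren)
  node 21: 0 child(ren)
  node 44: 0 child(ren)
Matching nodes: [11, 20, 16, 22]
Count of internal (non-leaf) nodes: 4


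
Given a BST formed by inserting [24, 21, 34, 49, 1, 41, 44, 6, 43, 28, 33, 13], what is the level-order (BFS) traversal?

Tree insertion order: [24, 21, 34, 49, 1, 41, 44, 6, 43, 28, 33, 13]
Tree (level-order array): [24, 21, 34, 1, None, 28, 49, None, 6, None, 33, 41, None, None, 13, None, None, None, 44, None, None, 43]
BFS from the root, enqueuing left then right child of each popped node:
  queue [24] -> pop 24, enqueue [21, 34], visited so far: [24]
  queue [21, 34] -> pop 21, enqueue [1], visited so far: [24, 21]
  queue [34, 1] -> pop 34, enqueue [28, 49], visited so far: [24, 21, 34]
  queue [1, 28, 49] -> pop 1, enqueue [6], visited so far: [24, 21, 34, 1]
  queue [28, 49, 6] -> pop 28, enqueue [33], visited so far: [24, 21, 34, 1, 28]
  queue [49, 6, 33] -> pop 49, enqueue [41], visited so far: [24, 21, 34, 1, 28, 49]
  queue [6, 33, 41] -> pop 6, enqueue [13], visited so far: [24, 21, 34, 1, 28, 49, 6]
  queue [33, 41, 13] -> pop 33, enqueue [none], visited so far: [24, 21, 34, 1, 28, 49, 6, 33]
  queue [41, 13] -> pop 41, enqueue [44], visited so far: [24, 21, 34, 1, 28, 49, 6, 33, 41]
  queue [13, 44] -> pop 13, enqueue [none], visited so far: [24, 21, 34, 1, 28, 49, 6, 33, 41, 13]
  queue [44] -> pop 44, enqueue [43], visited so far: [24, 21, 34, 1, 28, 49, 6, 33, 41, 13, 44]
  queue [43] -> pop 43, enqueue [none], visited so far: [24, 21, 34, 1, 28, 49, 6, 33, 41, 13, 44, 43]
Result: [24, 21, 34, 1, 28, 49, 6, 33, 41, 13, 44, 43]


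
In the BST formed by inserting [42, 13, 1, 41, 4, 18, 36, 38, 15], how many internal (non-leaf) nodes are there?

Tree built from: [42, 13, 1, 41, 4, 18, 36, 38, 15]
Tree (level-order array): [42, 13, None, 1, 41, None, 4, 18, None, None, None, 15, 36, None, None, None, 38]
Rule: An internal node has at least one child.
Per-node child counts:
  node 42: 1 child(ren)
  node 13: 2 child(ren)
  node 1: 1 child(ren)
  node 4: 0 child(ren)
  node 41: 1 child(ren)
  node 18: 2 child(ren)
  node 15: 0 child(ren)
  node 36: 1 child(ren)
  node 38: 0 child(ren)
Matching nodes: [42, 13, 1, 41, 18, 36]
Count of internal (non-leaf) nodes: 6


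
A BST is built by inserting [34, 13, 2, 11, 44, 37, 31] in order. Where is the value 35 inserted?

Starting tree (level order): [34, 13, 44, 2, 31, 37, None, None, 11]
Insertion path: 34 -> 44 -> 37
Result: insert 35 as left child of 37
Final tree (level order): [34, 13, 44, 2, 31, 37, None, None, 11, None, None, 35]


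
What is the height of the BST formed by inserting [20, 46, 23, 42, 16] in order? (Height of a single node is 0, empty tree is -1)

Insertion order: [20, 46, 23, 42, 16]
Tree (level-order array): [20, 16, 46, None, None, 23, None, None, 42]
Compute height bottom-up (empty subtree = -1):
  height(16) = 1 + max(-1, -1) = 0
  height(42) = 1 + max(-1, -1) = 0
  height(23) = 1 + max(-1, 0) = 1
  height(46) = 1 + max(1, -1) = 2
  height(20) = 1 + max(0, 2) = 3
Height = 3


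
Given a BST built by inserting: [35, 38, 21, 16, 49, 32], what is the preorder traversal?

Tree insertion order: [35, 38, 21, 16, 49, 32]
Tree (level-order array): [35, 21, 38, 16, 32, None, 49]
Preorder traversal: [35, 21, 16, 32, 38, 49]


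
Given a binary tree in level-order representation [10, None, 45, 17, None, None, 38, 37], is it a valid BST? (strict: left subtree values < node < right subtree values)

Level-order array: [10, None, 45, 17, None, None, 38, 37]
Validate using subtree bounds (lo, hi): at each node, require lo < value < hi,
then recurse left with hi=value and right with lo=value.
Preorder trace (stopping at first violation):
  at node 10 with bounds (-inf, +inf): OK
  at node 45 with bounds (10, +inf): OK
  at node 17 with bounds (10, 45): OK
  at node 38 with bounds (17, 45): OK
  at node 37 with bounds (17, 38): OK
No violation found at any node.
Result: Valid BST


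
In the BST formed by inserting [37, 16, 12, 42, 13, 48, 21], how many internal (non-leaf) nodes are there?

Tree built from: [37, 16, 12, 42, 13, 48, 21]
Tree (level-order array): [37, 16, 42, 12, 21, None, 48, None, 13]
Rule: An internal node has at least one child.
Per-node child counts:
  node 37: 2 child(ren)
  node 16: 2 child(ren)
  node 12: 1 child(ren)
  node 13: 0 child(ren)
  node 21: 0 child(ren)
  node 42: 1 child(ren)
  node 48: 0 child(ren)
Matching nodes: [37, 16, 12, 42]
Count of internal (non-leaf) nodes: 4


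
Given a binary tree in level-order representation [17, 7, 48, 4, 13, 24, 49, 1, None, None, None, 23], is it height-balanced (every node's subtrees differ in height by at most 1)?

Tree (level-order array): [17, 7, 48, 4, 13, 24, 49, 1, None, None, None, 23]
Definition: a tree is height-balanced if, at every node, |h(left) - h(right)| <= 1 (empty subtree has height -1).
Bottom-up per-node check:
  node 1: h_left=-1, h_right=-1, diff=0 [OK], height=0
  node 4: h_left=0, h_right=-1, diff=1 [OK], height=1
  node 13: h_left=-1, h_right=-1, diff=0 [OK], height=0
  node 7: h_left=1, h_right=0, diff=1 [OK], height=2
  node 23: h_left=-1, h_right=-1, diff=0 [OK], height=0
  node 24: h_left=0, h_right=-1, diff=1 [OK], height=1
  node 49: h_left=-1, h_right=-1, diff=0 [OK], height=0
  node 48: h_left=1, h_right=0, diff=1 [OK], height=2
  node 17: h_left=2, h_right=2, diff=0 [OK], height=3
All nodes satisfy the balance condition.
Result: Balanced


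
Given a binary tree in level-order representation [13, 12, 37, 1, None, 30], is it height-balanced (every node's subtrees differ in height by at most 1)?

Tree (level-order array): [13, 12, 37, 1, None, 30]
Definition: a tree is height-balanced if, at every node, |h(left) - h(right)| <= 1 (empty subtree has height -1).
Bottom-up per-node check:
  node 1: h_left=-1, h_right=-1, diff=0 [OK], height=0
  node 12: h_left=0, h_right=-1, diff=1 [OK], height=1
  node 30: h_left=-1, h_right=-1, diff=0 [OK], height=0
  node 37: h_left=0, h_right=-1, diff=1 [OK], height=1
  node 13: h_left=1, h_right=1, diff=0 [OK], height=2
All nodes satisfy the balance condition.
Result: Balanced


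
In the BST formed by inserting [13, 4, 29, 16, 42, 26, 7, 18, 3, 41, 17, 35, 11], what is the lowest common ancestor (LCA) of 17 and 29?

Tree insertion order: [13, 4, 29, 16, 42, 26, 7, 18, 3, 41, 17, 35, 11]
Tree (level-order array): [13, 4, 29, 3, 7, 16, 42, None, None, None, 11, None, 26, 41, None, None, None, 18, None, 35, None, 17]
In a BST, the LCA of p=17, q=29 is the first node v on the
root-to-leaf path with p <= v <= q (go left if both < v, right if both > v).
Walk from root:
  at 13: both 17 and 29 > 13, go right
  at 29: 17 <= 29 <= 29, this is the LCA
LCA = 29


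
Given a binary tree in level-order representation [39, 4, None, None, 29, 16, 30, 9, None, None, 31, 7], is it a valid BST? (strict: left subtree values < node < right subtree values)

Level-order array: [39, 4, None, None, 29, 16, 30, 9, None, None, 31, 7]
Validate using subtree bounds (lo, hi): at each node, require lo < value < hi,
then recurse left with hi=value and right with lo=value.
Preorder trace (stopping at first violation):
  at node 39 with bounds (-inf, +inf): OK
  at node 4 with bounds (-inf, 39): OK
  at node 29 with bounds (4, 39): OK
  at node 16 with bounds (4, 29): OK
  at node 9 with bounds (4, 16): OK
  at node 7 with bounds (4, 9): OK
  at node 30 with bounds (29, 39): OK
  at node 31 with bounds (30, 39): OK
No violation found at any node.
Result: Valid BST


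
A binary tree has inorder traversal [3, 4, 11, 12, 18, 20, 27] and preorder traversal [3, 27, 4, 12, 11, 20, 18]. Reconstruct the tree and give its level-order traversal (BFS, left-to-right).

Inorder:  [3, 4, 11, 12, 18, 20, 27]
Preorder: [3, 27, 4, 12, 11, 20, 18]
Algorithm: preorder visits root first, so consume preorder in order;
for each root, split the current inorder slice at that value into
left-subtree inorder and right-subtree inorder, then recurse.
Recursive splits:
  root=3; inorder splits into left=[], right=[4, 11, 12, 18, 20, 27]
  root=27; inorder splits into left=[4, 11, 12, 18, 20], right=[]
  root=4; inorder splits into left=[], right=[11, 12, 18, 20]
  root=12; inorder splits into left=[11], right=[18, 20]
  root=11; inorder splits into left=[], right=[]
  root=20; inorder splits into left=[18], right=[]
  root=18; inorder splits into left=[], right=[]
Reconstructed level-order: [3, 27, 4, 12, 11, 20, 18]


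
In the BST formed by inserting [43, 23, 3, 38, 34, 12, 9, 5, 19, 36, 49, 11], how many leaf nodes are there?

Tree built from: [43, 23, 3, 38, 34, 12, 9, 5, 19, 36, 49, 11]
Tree (level-order array): [43, 23, 49, 3, 38, None, None, None, 12, 34, None, 9, 19, None, 36, 5, 11]
Rule: A leaf has 0 children.
Per-node child counts:
  node 43: 2 child(ren)
  node 23: 2 child(ren)
  node 3: 1 child(ren)
  node 12: 2 child(ren)
  node 9: 2 child(ren)
  node 5: 0 child(ren)
  node 11: 0 child(ren)
  node 19: 0 child(ren)
  node 38: 1 child(ren)
  node 34: 1 child(ren)
  node 36: 0 child(ren)
  node 49: 0 child(ren)
Matching nodes: [5, 11, 19, 36, 49]
Count of leaf nodes: 5


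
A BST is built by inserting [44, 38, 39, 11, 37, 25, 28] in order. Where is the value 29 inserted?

Starting tree (level order): [44, 38, None, 11, 39, None, 37, None, None, 25, None, None, 28]
Insertion path: 44 -> 38 -> 11 -> 37 -> 25 -> 28
Result: insert 29 as right child of 28
Final tree (level order): [44, 38, None, 11, 39, None, 37, None, None, 25, None, None, 28, None, 29]


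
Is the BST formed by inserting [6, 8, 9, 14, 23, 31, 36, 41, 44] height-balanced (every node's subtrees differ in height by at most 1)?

Tree (level-order array): [6, None, 8, None, 9, None, 14, None, 23, None, 31, None, 36, None, 41, None, 44]
Definition: a tree is height-balanced if, at every node, |h(left) - h(right)| <= 1 (empty subtree has height -1).
Bottom-up per-node check:
  node 44: h_left=-1, h_right=-1, diff=0 [OK], height=0
  node 41: h_left=-1, h_right=0, diff=1 [OK], height=1
  node 36: h_left=-1, h_right=1, diff=2 [FAIL (|-1-1|=2 > 1)], height=2
  node 31: h_left=-1, h_right=2, diff=3 [FAIL (|-1-2|=3 > 1)], height=3
  node 23: h_left=-1, h_right=3, diff=4 [FAIL (|-1-3|=4 > 1)], height=4
  node 14: h_left=-1, h_right=4, diff=5 [FAIL (|-1-4|=5 > 1)], height=5
  node 9: h_left=-1, h_right=5, diff=6 [FAIL (|-1-5|=6 > 1)], height=6
  node 8: h_left=-1, h_right=6, diff=7 [FAIL (|-1-6|=7 > 1)], height=7
  node 6: h_left=-1, h_right=7, diff=8 [FAIL (|-1-7|=8 > 1)], height=8
Node 36 violates the condition: |-1 - 1| = 2 > 1.
Result: Not balanced


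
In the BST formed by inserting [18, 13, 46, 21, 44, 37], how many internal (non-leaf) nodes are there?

Tree built from: [18, 13, 46, 21, 44, 37]
Tree (level-order array): [18, 13, 46, None, None, 21, None, None, 44, 37]
Rule: An internal node has at least one child.
Per-node child counts:
  node 18: 2 child(ren)
  node 13: 0 child(ren)
  node 46: 1 child(ren)
  node 21: 1 child(ren)
  node 44: 1 child(ren)
  node 37: 0 child(ren)
Matching nodes: [18, 46, 21, 44]
Count of internal (non-leaf) nodes: 4


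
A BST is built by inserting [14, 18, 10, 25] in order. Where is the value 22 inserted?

Starting tree (level order): [14, 10, 18, None, None, None, 25]
Insertion path: 14 -> 18 -> 25
Result: insert 22 as left child of 25
Final tree (level order): [14, 10, 18, None, None, None, 25, 22]


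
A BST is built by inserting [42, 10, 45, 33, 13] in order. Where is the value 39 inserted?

Starting tree (level order): [42, 10, 45, None, 33, None, None, 13]
Insertion path: 42 -> 10 -> 33
Result: insert 39 as right child of 33
Final tree (level order): [42, 10, 45, None, 33, None, None, 13, 39]


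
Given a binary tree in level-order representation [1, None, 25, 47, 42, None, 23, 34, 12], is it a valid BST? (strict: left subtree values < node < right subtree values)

Level-order array: [1, None, 25, 47, 42, None, 23, 34, 12]
Validate using subtree bounds (lo, hi): at each node, require lo < value < hi,
then recurse left with hi=value and right with lo=value.
Preorder trace (stopping at first violation):
  at node 1 with bounds (-inf, +inf): OK
  at node 25 with bounds (1, +inf): OK
  at node 47 with bounds (1, 25): VIOLATION
Node 47 violates its bound: not (1 < 47 < 25).
Result: Not a valid BST


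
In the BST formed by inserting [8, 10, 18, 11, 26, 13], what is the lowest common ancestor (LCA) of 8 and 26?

Tree insertion order: [8, 10, 18, 11, 26, 13]
Tree (level-order array): [8, None, 10, None, 18, 11, 26, None, 13]
In a BST, the LCA of p=8, q=26 is the first node v on the
root-to-leaf path with p <= v <= q (go left if both < v, right if both > v).
Walk from root:
  at 8: 8 <= 8 <= 26, this is the LCA
LCA = 8


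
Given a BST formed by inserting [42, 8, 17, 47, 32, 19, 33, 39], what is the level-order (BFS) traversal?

Tree insertion order: [42, 8, 17, 47, 32, 19, 33, 39]
Tree (level-order array): [42, 8, 47, None, 17, None, None, None, 32, 19, 33, None, None, None, 39]
BFS from the root, enqueuing left then right child of each popped node:
  queue [42] -> pop 42, enqueue [8, 47], visited so far: [42]
  queue [8, 47] -> pop 8, enqueue [17], visited so far: [42, 8]
  queue [47, 17] -> pop 47, enqueue [none], visited so far: [42, 8, 47]
  queue [17] -> pop 17, enqueue [32], visited so far: [42, 8, 47, 17]
  queue [32] -> pop 32, enqueue [19, 33], visited so far: [42, 8, 47, 17, 32]
  queue [19, 33] -> pop 19, enqueue [none], visited so far: [42, 8, 47, 17, 32, 19]
  queue [33] -> pop 33, enqueue [39], visited so far: [42, 8, 47, 17, 32, 19, 33]
  queue [39] -> pop 39, enqueue [none], visited so far: [42, 8, 47, 17, 32, 19, 33, 39]
Result: [42, 8, 47, 17, 32, 19, 33, 39]


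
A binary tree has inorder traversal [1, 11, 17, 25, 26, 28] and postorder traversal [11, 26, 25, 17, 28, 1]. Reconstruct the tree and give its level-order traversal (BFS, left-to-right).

Inorder:   [1, 11, 17, 25, 26, 28]
Postorder: [11, 26, 25, 17, 28, 1]
Algorithm: postorder visits root last, so walk postorder right-to-left;
each value is the root of the current inorder slice — split it at that
value, recurse on the right subtree first, then the left.
Recursive splits:
  root=1; inorder splits into left=[], right=[11, 17, 25, 26, 28]
  root=28; inorder splits into left=[11, 17, 25, 26], right=[]
  root=17; inorder splits into left=[11], right=[25, 26]
  root=25; inorder splits into left=[], right=[26]
  root=26; inorder splits into left=[], right=[]
  root=11; inorder splits into left=[], right=[]
Reconstructed level-order: [1, 28, 17, 11, 25, 26]


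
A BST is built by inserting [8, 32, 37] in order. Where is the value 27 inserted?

Starting tree (level order): [8, None, 32, None, 37]
Insertion path: 8 -> 32
Result: insert 27 as left child of 32
Final tree (level order): [8, None, 32, 27, 37]


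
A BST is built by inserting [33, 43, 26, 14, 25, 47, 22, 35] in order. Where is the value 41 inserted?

Starting tree (level order): [33, 26, 43, 14, None, 35, 47, None, 25, None, None, None, None, 22]
Insertion path: 33 -> 43 -> 35
Result: insert 41 as right child of 35
Final tree (level order): [33, 26, 43, 14, None, 35, 47, None, 25, None, 41, None, None, 22]


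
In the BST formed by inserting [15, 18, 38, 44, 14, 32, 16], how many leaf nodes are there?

Tree built from: [15, 18, 38, 44, 14, 32, 16]
Tree (level-order array): [15, 14, 18, None, None, 16, 38, None, None, 32, 44]
Rule: A leaf has 0 children.
Per-node child counts:
  node 15: 2 child(ren)
  node 14: 0 child(ren)
  node 18: 2 child(ren)
  node 16: 0 child(ren)
  node 38: 2 child(ren)
  node 32: 0 child(ren)
  node 44: 0 child(ren)
Matching nodes: [14, 16, 32, 44]
Count of leaf nodes: 4


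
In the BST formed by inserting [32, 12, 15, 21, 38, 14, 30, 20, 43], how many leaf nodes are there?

Tree built from: [32, 12, 15, 21, 38, 14, 30, 20, 43]
Tree (level-order array): [32, 12, 38, None, 15, None, 43, 14, 21, None, None, None, None, 20, 30]
Rule: A leaf has 0 children.
Per-node child counts:
  node 32: 2 child(ren)
  node 12: 1 child(ren)
  node 15: 2 child(ren)
  node 14: 0 child(ren)
  node 21: 2 child(ren)
  node 20: 0 child(ren)
  node 30: 0 child(ren)
  node 38: 1 child(ren)
  node 43: 0 child(ren)
Matching nodes: [14, 20, 30, 43]
Count of leaf nodes: 4


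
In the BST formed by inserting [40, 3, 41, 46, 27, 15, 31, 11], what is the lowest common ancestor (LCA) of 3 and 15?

Tree insertion order: [40, 3, 41, 46, 27, 15, 31, 11]
Tree (level-order array): [40, 3, 41, None, 27, None, 46, 15, 31, None, None, 11]
In a BST, the LCA of p=3, q=15 is the first node v on the
root-to-leaf path with p <= v <= q (go left if both < v, right if both > v).
Walk from root:
  at 40: both 3 and 15 < 40, go left
  at 3: 3 <= 3 <= 15, this is the LCA
LCA = 3


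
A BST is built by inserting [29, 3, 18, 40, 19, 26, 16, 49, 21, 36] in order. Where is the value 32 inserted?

Starting tree (level order): [29, 3, 40, None, 18, 36, 49, 16, 19, None, None, None, None, None, None, None, 26, 21]
Insertion path: 29 -> 40 -> 36
Result: insert 32 as left child of 36
Final tree (level order): [29, 3, 40, None, 18, 36, 49, 16, 19, 32, None, None, None, None, None, None, 26, None, None, 21]


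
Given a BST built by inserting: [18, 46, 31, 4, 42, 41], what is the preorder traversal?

Tree insertion order: [18, 46, 31, 4, 42, 41]
Tree (level-order array): [18, 4, 46, None, None, 31, None, None, 42, 41]
Preorder traversal: [18, 4, 46, 31, 42, 41]


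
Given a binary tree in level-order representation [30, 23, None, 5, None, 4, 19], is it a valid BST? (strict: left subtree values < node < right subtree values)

Level-order array: [30, 23, None, 5, None, 4, 19]
Validate using subtree bounds (lo, hi): at each node, require lo < value < hi,
then recurse left with hi=value and right with lo=value.
Preorder trace (stopping at first violation):
  at node 30 with bounds (-inf, +inf): OK
  at node 23 with bounds (-inf, 30): OK
  at node 5 with bounds (-inf, 23): OK
  at node 4 with bounds (-inf, 5): OK
  at node 19 with bounds (5, 23): OK
No violation found at any node.
Result: Valid BST


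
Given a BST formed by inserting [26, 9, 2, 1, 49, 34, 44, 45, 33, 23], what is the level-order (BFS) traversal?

Tree insertion order: [26, 9, 2, 1, 49, 34, 44, 45, 33, 23]
Tree (level-order array): [26, 9, 49, 2, 23, 34, None, 1, None, None, None, 33, 44, None, None, None, None, None, 45]
BFS from the root, enqueuing left then right child of each popped node:
  queue [26] -> pop 26, enqueue [9, 49], visited so far: [26]
  queue [9, 49] -> pop 9, enqueue [2, 23], visited so far: [26, 9]
  queue [49, 2, 23] -> pop 49, enqueue [34], visited so far: [26, 9, 49]
  queue [2, 23, 34] -> pop 2, enqueue [1], visited so far: [26, 9, 49, 2]
  queue [23, 34, 1] -> pop 23, enqueue [none], visited so far: [26, 9, 49, 2, 23]
  queue [34, 1] -> pop 34, enqueue [33, 44], visited so far: [26, 9, 49, 2, 23, 34]
  queue [1, 33, 44] -> pop 1, enqueue [none], visited so far: [26, 9, 49, 2, 23, 34, 1]
  queue [33, 44] -> pop 33, enqueue [none], visited so far: [26, 9, 49, 2, 23, 34, 1, 33]
  queue [44] -> pop 44, enqueue [45], visited so far: [26, 9, 49, 2, 23, 34, 1, 33, 44]
  queue [45] -> pop 45, enqueue [none], visited so far: [26, 9, 49, 2, 23, 34, 1, 33, 44, 45]
Result: [26, 9, 49, 2, 23, 34, 1, 33, 44, 45]


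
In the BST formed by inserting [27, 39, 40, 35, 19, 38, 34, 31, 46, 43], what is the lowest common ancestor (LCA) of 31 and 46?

Tree insertion order: [27, 39, 40, 35, 19, 38, 34, 31, 46, 43]
Tree (level-order array): [27, 19, 39, None, None, 35, 40, 34, 38, None, 46, 31, None, None, None, 43]
In a BST, the LCA of p=31, q=46 is the first node v on the
root-to-leaf path with p <= v <= q (go left if both < v, right if both > v).
Walk from root:
  at 27: both 31 and 46 > 27, go right
  at 39: 31 <= 39 <= 46, this is the LCA
LCA = 39


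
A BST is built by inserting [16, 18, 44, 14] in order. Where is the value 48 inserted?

Starting tree (level order): [16, 14, 18, None, None, None, 44]
Insertion path: 16 -> 18 -> 44
Result: insert 48 as right child of 44
Final tree (level order): [16, 14, 18, None, None, None, 44, None, 48]


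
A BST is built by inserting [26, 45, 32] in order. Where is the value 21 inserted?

Starting tree (level order): [26, None, 45, 32]
Insertion path: 26
Result: insert 21 as left child of 26
Final tree (level order): [26, 21, 45, None, None, 32]


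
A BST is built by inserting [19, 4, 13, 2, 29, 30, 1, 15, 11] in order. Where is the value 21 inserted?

Starting tree (level order): [19, 4, 29, 2, 13, None, 30, 1, None, 11, 15]
Insertion path: 19 -> 29
Result: insert 21 as left child of 29
Final tree (level order): [19, 4, 29, 2, 13, 21, 30, 1, None, 11, 15]


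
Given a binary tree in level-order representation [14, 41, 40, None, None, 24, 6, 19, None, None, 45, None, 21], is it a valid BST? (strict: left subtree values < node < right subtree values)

Level-order array: [14, 41, 40, None, None, 24, 6, 19, None, None, 45, None, 21]
Validate using subtree bounds (lo, hi): at each node, require lo < value < hi,
then recurse left with hi=value and right with lo=value.
Preorder trace (stopping at first violation):
  at node 14 with bounds (-inf, +inf): OK
  at node 41 with bounds (-inf, 14): VIOLATION
Node 41 violates its bound: not (-inf < 41 < 14).
Result: Not a valid BST


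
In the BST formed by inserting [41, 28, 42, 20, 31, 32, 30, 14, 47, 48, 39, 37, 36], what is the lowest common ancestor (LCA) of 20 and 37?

Tree insertion order: [41, 28, 42, 20, 31, 32, 30, 14, 47, 48, 39, 37, 36]
Tree (level-order array): [41, 28, 42, 20, 31, None, 47, 14, None, 30, 32, None, 48, None, None, None, None, None, 39, None, None, 37, None, 36]
In a BST, the LCA of p=20, q=37 is the first node v on the
root-to-leaf path with p <= v <= q (go left if both < v, right if both > v).
Walk from root:
  at 41: both 20 and 37 < 41, go left
  at 28: 20 <= 28 <= 37, this is the LCA
LCA = 28


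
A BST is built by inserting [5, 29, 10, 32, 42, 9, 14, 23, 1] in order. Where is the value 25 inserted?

Starting tree (level order): [5, 1, 29, None, None, 10, 32, 9, 14, None, 42, None, None, None, 23]
Insertion path: 5 -> 29 -> 10 -> 14 -> 23
Result: insert 25 as right child of 23
Final tree (level order): [5, 1, 29, None, None, 10, 32, 9, 14, None, 42, None, None, None, 23, None, None, None, 25]


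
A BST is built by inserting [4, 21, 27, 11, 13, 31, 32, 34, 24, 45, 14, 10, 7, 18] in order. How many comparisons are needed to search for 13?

Search path for 13: 4 -> 21 -> 11 -> 13
Found: True
Comparisons: 4


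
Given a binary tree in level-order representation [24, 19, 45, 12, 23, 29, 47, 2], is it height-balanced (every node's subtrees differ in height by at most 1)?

Tree (level-order array): [24, 19, 45, 12, 23, 29, 47, 2]
Definition: a tree is height-balanced if, at every node, |h(left) - h(right)| <= 1 (empty subtree has height -1).
Bottom-up per-node check:
  node 2: h_left=-1, h_right=-1, diff=0 [OK], height=0
  node 12: h_left=0, h_right=-1, diff=1 [OK], height=1
  node 23: h_left=-1, h_right=-1, diff=0 [OK], height=0
  node 19: h_left=1, h_right=0, diff=1 [OK], height=2
  node 29: h_left=-1, h_right=-1, diff=0 [OK], height=0
  node 47: h_left=-1, h_right=-1, diff=0 [OK], height=0
  node 45: h_left=0, h_right=0, diff=0 [OK], height=1
  node 24: h_left=2, h_right=1, diff=1 [OK], height=3
All nodes satisfy the balance condition.
Result: Balanced


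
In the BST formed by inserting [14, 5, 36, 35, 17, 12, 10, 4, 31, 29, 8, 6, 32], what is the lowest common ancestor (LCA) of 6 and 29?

Tree insertion order: [14, 5, 36, 35, 17, 12, 10, 4, 31, 29, 8, 6, 32]
Tree (level-order array): [14, 5, 36, 4, 12, 35, None, None, None, 10, None, 17, None, 8, None, None, 31, 6, None, 29, 32]
In a BST, the LCA of p=6, q=29 is the first node v on the
root-to-leaf path with p <= v <= q (go left if both < v, right if both > v).
Walk from root:
  at 14: 6 <= 14 <= 29, this is the LCA
LCA = 14


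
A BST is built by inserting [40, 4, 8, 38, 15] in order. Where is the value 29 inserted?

Starting tree (level order): [40, 4, None, None, 8, None, 38, 15]
Insertion path: 40 -> 4 -> 8 -> 38 -> 15
Result: insert 29 as right child of 15
Final tree (level order): [40, 4, None, None, 8, None, 38, 15, None, None, 29]


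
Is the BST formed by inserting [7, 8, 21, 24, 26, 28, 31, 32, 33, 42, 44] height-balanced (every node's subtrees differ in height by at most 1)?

Tree (level-order array): [7, None, 8, None, 21, None, 24, None, 26, None, 28, None, 31, None, 32, None, 33, None, 42, None, 44]
Definition: a tree is height-balanced if, at every node, |h(left) - h(right)| <= 1 (empty subtree has height -1).
Bottom-up per-node check:
  node 44: h_left=-1, h_right=-1, diff=0 [OK], height=0
  node 42: h_left=-1, h_right=0, diff=1 [OK], height=1
  node 33: h_left=-1, h_right=1, diff=2 [FAIL (|-1-1|=2 > 1)], height=2
  node 32: h_left=-1, h_right=2, diff=3 [FAIL (|-1-2|=3 > 1)], height=3
  node 31: h_left=-1, h_right=3, diff=4 [FAIL (|-1-3|=4 > 1)], height=4
  node 28: h_left=-1, h_right=4, diff=5 [FAIL (|-1-4|=5 > 1)], height=5
  node 26: h_left=-1, h_right=5, diff=6 [FAIL (|-1-5|=6 > 1)], height=6
  node 24: h_left=-1, h_right=6, diff=7 [FAIL (|-1-6|=7 > 1)], height=7
  node 21: h_left=-1, h_right=7, diff=8 [FAIL (|-1-7|=8 > 1)], height=8
  node 8: h_left=-1, h_right=8, diff=9 [FAIL (|-1-8|=9 > 1)], height=9
  node 7: h_left=-1, h_right=9, diff=10 [FAIL (|-1-9|=10 > 1)], height=10
Node 33 violates the condition: |-1 - 1| = 2 > 1.
Result: Not balanced


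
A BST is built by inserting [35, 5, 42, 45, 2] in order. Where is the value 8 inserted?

Starting tree (level order): [35, 5, 42, 2, None, None, 45]
Insertion path: 35 -> 5
Result: insert 8 as right child of 5
Final tree (level order): [35, 5, 42, 2, 8, None, 45]


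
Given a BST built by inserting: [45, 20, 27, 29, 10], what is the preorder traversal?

Tree insertion order: [45, 20, 27, 29, 10]
Tree (level-order array): [45, 20, None, 10, 27, None, None, None, 29]
Preorder traversal: [45, 20, 10, 27, 29]


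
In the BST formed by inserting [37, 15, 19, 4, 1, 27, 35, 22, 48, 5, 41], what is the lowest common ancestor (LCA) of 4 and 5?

Tree insertion order: [37, 15, 19, 4, 1, 27, 35, 22, 48, 5, 41]
Tree (level-order array): [37, 15, 48, 4, 19, 41, None, 1, 5, None, 27, None, None, None, None, None, None, 22, 35]
In a BST, the LCA of p=4, q=5 is the first node v on the
root-to-leaf path with p <= v <= q (go left if both < v, right if both > v).
Walk from root:
  at 37: both 4 and 5 < 37, go left
  at 15: both 4 and 5 < 15, go left
  at 4: 4 <= 4 <= 5, this is the LCA
LCA = 4


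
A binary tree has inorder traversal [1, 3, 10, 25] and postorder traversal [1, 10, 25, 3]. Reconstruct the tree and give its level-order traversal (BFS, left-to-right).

Inorder:   [1, 3, 10, 25]
Postorder: [1, 10, 25, 3]
Algorithm: postorder visits root last, so walk postorder right-to-left;
each value is the root of the current inorder slice — split it at that
value, recurse on the right subtree first, then the left.
Recursive splits:
  root=3; inorder splits into left=[1], right=[10, 25]
  root=25; inorder splits into left=[10], right=[]
  root=10; inorder splits into left=[], right=[]
  root=1; inorder splits into left=[], right=[]
Reconstructed level-order: [3, 1, 25, 10]


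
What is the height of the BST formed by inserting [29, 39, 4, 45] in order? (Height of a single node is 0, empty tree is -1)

Insertion order: [29, 39, 4, 45]
Tree (level-order array): [29, 4, 39, None, None, None, 45]
Compute height bottom-up (empty subtree = -1):
  height(4) = 1 + max(-1, -1) = 0
  height(45) = 1 + max(-1, -1) = 0
  height(39) = 1 + max(-1, 0) = 1
  height(29) = 1 + max(0, 1) = 2
Height = 2


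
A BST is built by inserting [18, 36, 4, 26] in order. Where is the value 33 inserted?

Starting tree (level order): [18, 4, 36, None, None, 26]
Insertion path: 18 -> 36 -> 26
Result: insert 33 as right child of 26
Final tree (level order): [18, 4, 36, None, None, 26, None, None, 33]


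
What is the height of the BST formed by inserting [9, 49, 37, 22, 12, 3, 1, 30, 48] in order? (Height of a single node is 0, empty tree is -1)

Insertion order: [9, 49, 37, 22, 12, 3, 1, 30, 48]
Tree (level-order array): [9, 3, 49, 1, None, 37, None, None, None, 22, 48, 12, 30]
Compute height bottom-up (empty subtree = -1):
  height(1) = 1 + max(-1, -1) = 0
  height(3) = 1 + max(0, -1) = 1
  height(12) = 1 + max(-1, -1) = 0
  height(30) = 1 + max(-1, -1) = 0
  height(22) = 1 + max(0, 0) = 1
  height(48) = 1 + max(-1, -1) = 0
  height(37) = 1 + max(1, 0) = 2
  height(49) = 1 + max(2, -1) = 3
  height(9) = 1 + max(1, 3) = 4
Height = 4


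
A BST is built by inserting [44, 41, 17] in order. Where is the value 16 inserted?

Starting tree (level order): [44, 41, None, 17]
Insertion path: 44 -> 41 -> 17
Result: insert 16 as left child of 17
Final tree (level order): [44, 41, None, 17, None, 16]


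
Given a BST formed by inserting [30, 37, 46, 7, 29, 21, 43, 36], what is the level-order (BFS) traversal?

Tree insertion order: [30, 37, 46, 7, 29, 21, 43, 36]
Tree (level-order array): [30, 7, 37, None, 29, 36, 46, 21, None, None, None, 43]
BFS from the root, enqueuing left then right child of each popped node:
  queue [30] -> pop 30, enqueue [7, 37], visited so far: [30]
  queue [7, 37] -> pop 7, enqueue [29], visited so far: [30, 7]
  queue [37, 29] -> pop 37, enqueue [36, 46], visited so far: [30, 7, 37]
  queue [29, 36, 46] -> pop 29, enqueue [21], visited so far: [30, 7, 37, 29]
  queue [36, 46, 21] -> pop 36, enqueue [none], visited so far: [30, 7, 37, 29, 36]
  queue [46, 21] -> pop 46, enqueue [43], visited so far: [30, 7, 37, 29, 36, 46]
  queue [21, 43] -> pop 21, enqueue [none], visited so far: [30, 7, 37, 29, 36, 46, 21]
  queue [43] -> pop 43, enqueue [none], visited so far: [30, 7, 37, 29, 36, 46, 21, 43]
Result: [30, 7, 37, 29, 36, 46, 21, 43]


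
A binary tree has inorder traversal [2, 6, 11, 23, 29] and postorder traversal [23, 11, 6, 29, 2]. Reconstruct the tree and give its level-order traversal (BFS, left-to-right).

Inorder:   [2, 6, 11, 23, 29]
Postorder: [23, 11, 6, 29, 2]
Algorithm: postorder visits root last, so walk postorder right-to-left;
each value is the root of the current inorder slice — split it at that
value, recurse on the right subtree first, then the left.
Recursive splits:
  root=2; inorder splits into left=[], right=[6, 11, 23, 29]
  root=29; inorder splits into left=[6, 11, 23], right=[]
  root=6; inorder splits into left=[], right=[11, 23]
  root=11; inorder splits into left=[], right=[23]
  root=23; inorder splits into left=[], right=[]
Reconstructed level-order: [2, 29, 6, 11, 23]


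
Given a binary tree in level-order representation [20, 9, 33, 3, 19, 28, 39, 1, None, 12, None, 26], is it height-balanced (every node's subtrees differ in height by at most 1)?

Tree (level-order array): [20, 9, 33, 3, 19, 28, 39, 1, None, 12, None, 26]
Definition: a tree is height-balanced if, at every node, |h(left) - h(right)| <= 1 (empty subtree has height -1).
Bottom-up per-node check:
  node 1: h_left=-1, h_right=-1, diff=0 [OK], height=0
  node 3: h_left=0, h_right=-1, diff=1 [OK], height=1
  node 12: h_left=-1, h_right=-1, diff=0 [OK], height=0
  node 19: h_left=0, h_right=-1, diff=1 [OK], height=1
  node 9: h_left=1, h_right=1, diff=0 [OK], height=2
  node 26: h_left=-1, h_right=-1, diff=0 [OK], height=0
  node 28: h_left=0, h_right=-1, diff=1 [OK], height=1
  node 39: h_left=-1, h_right=-1, diff=0 [OK], height=0
  node 33: h_left=1, h_right=0, diff=1 [OK], height=2
  node 20: h_left=2, h_right=2, diff=0 [OK], height=3
All nodes satisfy the balance condition.
Result: Balanced


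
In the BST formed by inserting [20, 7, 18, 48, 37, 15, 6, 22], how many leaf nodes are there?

Tree built from: [20, 7, 18, 48, 37, 15, 6, 22]
Tree (level-order array): [20, 7, 48, 6, 18, 37, None, None, None, 15, None, 22]
Rule: A leaf has 0 children.
Per-node child counts:
  node 20: 2 child(ren)
  node 7: 2 child(ren)
  node 6: 0 child(ren)
  node 18: 1 child(ren)
  node 15: 0 child(ren)
  node 48: 1 child(ren)
  node 37: 1 child(ren)
  node 22: 0 child(ren)
Matching nodes: [6, 15, 22]
Count of leaf nodes: 3
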